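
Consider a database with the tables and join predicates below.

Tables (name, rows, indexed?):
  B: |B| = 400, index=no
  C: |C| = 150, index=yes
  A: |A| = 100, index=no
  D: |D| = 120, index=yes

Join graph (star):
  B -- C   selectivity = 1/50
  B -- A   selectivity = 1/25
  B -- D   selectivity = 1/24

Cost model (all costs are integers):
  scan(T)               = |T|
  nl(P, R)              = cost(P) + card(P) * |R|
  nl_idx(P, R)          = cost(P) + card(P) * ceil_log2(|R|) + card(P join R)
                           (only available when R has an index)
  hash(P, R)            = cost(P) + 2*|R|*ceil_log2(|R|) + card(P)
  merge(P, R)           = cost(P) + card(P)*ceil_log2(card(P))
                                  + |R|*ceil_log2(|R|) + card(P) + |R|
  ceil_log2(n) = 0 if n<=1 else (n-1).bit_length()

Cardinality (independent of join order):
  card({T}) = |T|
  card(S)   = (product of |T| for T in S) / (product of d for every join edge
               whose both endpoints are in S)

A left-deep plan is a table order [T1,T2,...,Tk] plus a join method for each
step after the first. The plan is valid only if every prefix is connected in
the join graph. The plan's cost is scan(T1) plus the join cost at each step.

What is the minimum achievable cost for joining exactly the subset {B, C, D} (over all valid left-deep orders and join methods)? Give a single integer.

6080

Selinger DP over subsets of {B,C,D}:
  {B}: scan cost=400, card=400
  {C}: scan cost=150, card=150
  {D}: scan cost=120, card=120
  {BC}: card=1200; try (C,hash)→3200, (C,nl_idx)→4800, (B,merge)→5500, (C,merge)→5750, (B,hash)→7500, (B,nl)→60150 …(+1); best=3200 via (C,hash)
  {BD}: card=2000; try (D,hash)→2480, (B,merge)→5080, (D,nl_idx)→5200, (D,merge)→5360, (B,hash)→7440, (B,nl)→48120 …(+1); best=2480 via (D,hash)
  {BCD}: card=6000; try (D,hash)→6080, (C,hash)→6880, (D,nl_idx)→17600, (D,merge)→18560, (C,nl_idx)→24480, (C,merge)→27830 …(+2); best=6080 via (D,hash)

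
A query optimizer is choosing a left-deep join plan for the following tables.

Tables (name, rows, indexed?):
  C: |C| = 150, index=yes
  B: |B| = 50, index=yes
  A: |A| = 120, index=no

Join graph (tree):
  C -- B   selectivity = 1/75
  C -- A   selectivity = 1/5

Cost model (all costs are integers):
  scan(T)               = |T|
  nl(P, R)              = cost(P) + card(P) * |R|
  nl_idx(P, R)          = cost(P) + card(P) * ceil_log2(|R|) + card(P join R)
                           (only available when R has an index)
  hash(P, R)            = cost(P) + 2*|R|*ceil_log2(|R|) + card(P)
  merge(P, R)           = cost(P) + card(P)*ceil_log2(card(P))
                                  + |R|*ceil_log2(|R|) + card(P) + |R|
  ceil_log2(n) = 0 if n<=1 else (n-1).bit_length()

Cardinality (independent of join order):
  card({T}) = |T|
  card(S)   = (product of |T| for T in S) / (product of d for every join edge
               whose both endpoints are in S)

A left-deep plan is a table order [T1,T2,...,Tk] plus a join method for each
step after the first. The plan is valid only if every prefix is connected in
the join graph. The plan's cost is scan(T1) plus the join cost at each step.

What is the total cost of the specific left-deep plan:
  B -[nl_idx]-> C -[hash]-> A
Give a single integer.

2330

step 1: scan B: cost=50, card=50
step 2: join C via nl_idx
    card(P join C) = 50*150/(75) = 100
    cost = 50 + 50*8 + 100 = 550
step 3: join A via hash
    card(P join A) = 100*120/(5) = 2400
    cost = 550 + 2*120*7 + 100 = 2330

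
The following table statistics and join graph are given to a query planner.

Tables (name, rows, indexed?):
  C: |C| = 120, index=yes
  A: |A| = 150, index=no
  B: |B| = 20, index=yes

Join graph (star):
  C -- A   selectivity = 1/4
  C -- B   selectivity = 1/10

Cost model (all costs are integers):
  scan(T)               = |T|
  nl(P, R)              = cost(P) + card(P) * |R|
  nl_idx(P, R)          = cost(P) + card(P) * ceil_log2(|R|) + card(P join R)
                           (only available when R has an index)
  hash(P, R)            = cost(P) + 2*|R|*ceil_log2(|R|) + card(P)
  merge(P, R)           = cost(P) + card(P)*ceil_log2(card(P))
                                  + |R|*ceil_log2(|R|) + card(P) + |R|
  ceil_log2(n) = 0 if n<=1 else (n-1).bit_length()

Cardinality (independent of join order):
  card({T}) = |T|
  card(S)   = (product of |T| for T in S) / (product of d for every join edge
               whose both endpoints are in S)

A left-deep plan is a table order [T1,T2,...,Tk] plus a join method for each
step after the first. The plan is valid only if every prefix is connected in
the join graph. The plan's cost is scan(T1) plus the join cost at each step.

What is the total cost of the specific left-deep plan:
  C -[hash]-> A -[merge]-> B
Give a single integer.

step 1: scan C: cost=120, card=120
step 2: join A via hash
    card(P join A) = 120*150/(4) = 4500
    cost = 120 + 2*150*8 + 120 = 2640
step 3: join B via merge
    card(P join B) = 4500*20/(10) = 9000
    cost = 2640 + 4500*13 + 20*5 + 4500 + 20 = 65760

65760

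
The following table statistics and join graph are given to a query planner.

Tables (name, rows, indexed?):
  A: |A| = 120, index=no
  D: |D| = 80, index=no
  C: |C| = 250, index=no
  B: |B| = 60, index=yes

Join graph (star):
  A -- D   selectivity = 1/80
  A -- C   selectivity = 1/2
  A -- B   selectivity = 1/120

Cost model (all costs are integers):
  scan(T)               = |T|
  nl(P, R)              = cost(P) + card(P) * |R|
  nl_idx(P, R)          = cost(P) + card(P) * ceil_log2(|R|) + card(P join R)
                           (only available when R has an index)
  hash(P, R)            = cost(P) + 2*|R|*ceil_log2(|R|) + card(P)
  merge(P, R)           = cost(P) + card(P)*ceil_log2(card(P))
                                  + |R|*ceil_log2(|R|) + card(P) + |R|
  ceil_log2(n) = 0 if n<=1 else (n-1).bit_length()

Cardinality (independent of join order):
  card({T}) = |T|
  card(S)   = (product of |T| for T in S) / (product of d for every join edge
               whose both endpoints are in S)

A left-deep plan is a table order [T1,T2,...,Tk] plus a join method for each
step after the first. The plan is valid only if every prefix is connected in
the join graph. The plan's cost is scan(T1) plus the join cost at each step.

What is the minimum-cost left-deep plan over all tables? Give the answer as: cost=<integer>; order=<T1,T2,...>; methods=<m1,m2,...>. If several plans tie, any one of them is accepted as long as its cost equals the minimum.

cost=4630; order=A,B,D,C; methods=nl_idx,merge,merge

Selinger DP (subsets sized 1..n):
  {A}: scan cost=120, card=120
  {D}: scan cost=80, card=80
  {C}: scan cost=250, card=250
  {B}: scan cost=60, card=60
  {AD}: card=120; try (D,hash)→1360, (A,merge)→1680, (D,merge)→1720, (A,hash)→1840, (A,nl)→9680, (D,nl)→9720; best=1360 via (D,hash)
  {AC}: card=15000; try (A,hash)→2180, (C,merge)→3330, (A,merge)→3460, (C,hash)→4240, (C,nl)→30120, (A,nl)→30250; best=2180 via (A,hash)
  {AB}: card=60; try (B,nl_idx)→900, (B,hash)→960, (A,merge)→1440, (B,merge)→1500, (A,hash)→1800, (A,nl)→7260 …(+1); best=900 via (B,nl_idx)
  {ACD}: card=15000; try (C,merge)→4570, (C,hash)→5480, (D,hash)→18300, (C,nl)→31360, (D,merge)→227820, (D,nl)→1202180; best=4570 via (C,merge)
  {ABD}: card=60; try (D,merge)→1960, (D,hash)→2080, (B,nl_idx)→2140, (B,hash)→2200, (B,merge)→2740, (D,nl)→5700 …(+1); best=1960 via (D,merge)
  {ABC}: card=7500; try (C,merge)→3570, (C,hash)→4960, (C,nl)→15900, (B,hash)→17900, (B,nl_idx)→99680, (B,merge)→227600 …(+1); best=3570 via (C,merge)
  {ABCD}: card=7500; try (C,merge)→4630, (C,hash)→6020, (D,hash)→12190, (C,nl)→16960, (B,hash)→20290, (B,nl_idx)→102070 …(+4); best=4630 via (C,merge)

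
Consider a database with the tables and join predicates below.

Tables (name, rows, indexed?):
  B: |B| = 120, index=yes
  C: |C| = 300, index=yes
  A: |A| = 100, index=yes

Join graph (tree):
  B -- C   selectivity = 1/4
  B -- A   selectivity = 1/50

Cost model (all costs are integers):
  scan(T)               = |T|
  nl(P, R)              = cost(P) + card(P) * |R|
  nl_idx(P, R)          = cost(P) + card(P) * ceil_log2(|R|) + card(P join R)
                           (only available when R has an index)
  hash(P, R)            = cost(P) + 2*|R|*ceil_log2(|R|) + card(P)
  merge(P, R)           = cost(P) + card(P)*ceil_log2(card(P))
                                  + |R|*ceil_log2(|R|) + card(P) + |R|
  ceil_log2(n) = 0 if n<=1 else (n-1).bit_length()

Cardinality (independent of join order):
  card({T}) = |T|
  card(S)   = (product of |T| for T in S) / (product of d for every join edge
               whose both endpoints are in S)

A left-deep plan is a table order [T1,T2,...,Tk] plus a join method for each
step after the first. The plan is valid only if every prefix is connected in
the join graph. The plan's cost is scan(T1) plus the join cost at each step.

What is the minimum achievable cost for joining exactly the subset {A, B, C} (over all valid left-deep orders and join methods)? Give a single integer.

6200

Selinger DP over subsets of {A,B,C}:
  {B}: scan cost=120, card=120
  {C}: scan cost=300, card=300
  {A}: scan cost=100, card=100
  {BC}: card=9000; try (B,hash)→2280, (C,merge)→4080, (B,merge)→4260, (C,hash)→5640, (C,nl_idx)→10200, (B,nl_idx)→11400 …(+2); best=2280 via (B,hash)
  {AB}: card=240; try (B,nl_idx)→1040, (A,nl_idx)→1200, (A,hash)→1640, (B,merge)→1860, (B,hash)→1880, (A,merge)→1880 …(+2); best=1040 via (B,nl_idx)
  {ABC}: card=18000; try (C,merge)→6200, (C,hash)→6680, (A,hash)→12680, (C,nl_idx)→21200, (C,nl)→73040, (A,nl_idx)→83280 …(+2); best=6200 via (C,merge)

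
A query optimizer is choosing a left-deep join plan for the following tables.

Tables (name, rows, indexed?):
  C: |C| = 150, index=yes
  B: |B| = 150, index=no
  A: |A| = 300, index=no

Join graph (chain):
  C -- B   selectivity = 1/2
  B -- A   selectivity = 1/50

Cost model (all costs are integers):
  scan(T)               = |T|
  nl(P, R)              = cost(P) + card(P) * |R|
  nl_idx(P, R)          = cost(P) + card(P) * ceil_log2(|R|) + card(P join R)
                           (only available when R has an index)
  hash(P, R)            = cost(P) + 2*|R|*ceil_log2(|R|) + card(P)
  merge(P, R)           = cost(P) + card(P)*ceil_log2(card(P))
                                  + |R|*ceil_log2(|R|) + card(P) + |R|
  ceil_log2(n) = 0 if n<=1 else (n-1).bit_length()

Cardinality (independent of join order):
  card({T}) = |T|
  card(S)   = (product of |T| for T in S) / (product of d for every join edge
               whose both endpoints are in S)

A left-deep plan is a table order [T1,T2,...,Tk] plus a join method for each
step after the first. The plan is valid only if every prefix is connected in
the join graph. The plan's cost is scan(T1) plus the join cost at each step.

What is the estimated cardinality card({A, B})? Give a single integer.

900

Tables in S: A(300), B(150)
Edges inside S: B-A(d=50)
numerator = 300 * 150 = 45000
denominator = 50 = 50
card(S) = 45000 / 50 = 900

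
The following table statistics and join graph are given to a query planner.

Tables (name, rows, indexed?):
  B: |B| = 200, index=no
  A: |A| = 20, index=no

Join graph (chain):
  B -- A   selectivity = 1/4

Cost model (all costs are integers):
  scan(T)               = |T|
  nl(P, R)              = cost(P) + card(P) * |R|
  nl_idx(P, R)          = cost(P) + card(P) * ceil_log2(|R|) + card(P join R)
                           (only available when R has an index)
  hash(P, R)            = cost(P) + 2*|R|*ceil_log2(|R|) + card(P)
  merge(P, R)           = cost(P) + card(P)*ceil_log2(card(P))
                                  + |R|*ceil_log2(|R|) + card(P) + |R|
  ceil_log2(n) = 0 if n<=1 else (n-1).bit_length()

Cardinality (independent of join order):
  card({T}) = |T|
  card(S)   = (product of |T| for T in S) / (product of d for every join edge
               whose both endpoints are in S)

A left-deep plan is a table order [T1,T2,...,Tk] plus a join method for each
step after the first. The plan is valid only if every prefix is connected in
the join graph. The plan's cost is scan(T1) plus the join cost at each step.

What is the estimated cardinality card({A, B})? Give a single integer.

Tables in S: A(20), B(200)
Edges inside S: B-A(d=4)
numerator = 20 * 200 = 4000
denominator = 4 = 4
card(S) = 4000 / 4 = 1000

1000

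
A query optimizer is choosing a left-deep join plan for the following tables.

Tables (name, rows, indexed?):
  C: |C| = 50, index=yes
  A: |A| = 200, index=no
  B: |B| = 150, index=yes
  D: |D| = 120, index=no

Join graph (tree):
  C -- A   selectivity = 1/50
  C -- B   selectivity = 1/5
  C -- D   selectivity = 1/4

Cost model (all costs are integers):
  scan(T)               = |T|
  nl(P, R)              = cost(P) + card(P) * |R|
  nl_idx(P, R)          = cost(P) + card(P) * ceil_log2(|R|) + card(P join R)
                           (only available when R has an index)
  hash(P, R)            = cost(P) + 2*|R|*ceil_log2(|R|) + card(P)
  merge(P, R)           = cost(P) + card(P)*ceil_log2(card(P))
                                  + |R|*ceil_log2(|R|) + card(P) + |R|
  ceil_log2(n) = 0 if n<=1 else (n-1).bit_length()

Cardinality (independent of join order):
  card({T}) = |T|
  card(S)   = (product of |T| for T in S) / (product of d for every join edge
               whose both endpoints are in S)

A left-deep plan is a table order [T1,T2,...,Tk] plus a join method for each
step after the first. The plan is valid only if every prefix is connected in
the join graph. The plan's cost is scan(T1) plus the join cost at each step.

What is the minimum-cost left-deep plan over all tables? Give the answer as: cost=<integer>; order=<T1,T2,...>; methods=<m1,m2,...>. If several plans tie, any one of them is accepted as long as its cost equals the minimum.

cost=11280; order=A,C,B,D; methods=hash,hash,hash

Selinger DP (subsets sized 1..n):
  {C}: scan cost=50, card=50
  {A}: scan cost=200, card=200
  {B}: scan cost=150, card=150
  {D}: scan cost=120, card=120
  {AC}: card=200; try (C,hash)→1000, (C,nl_idx)→1600, (A,merge)→2200, (C,merge)→2350, (A,hash)→3300, (A,nl)→10050 …(+1); best=1000 via (C,hash)
  {BC}: card=1500; try (C,hash)→900, (B,merge)→1750, (C,merge)→1850, (B,nl_idx)→1950, (B,hash)→2500, (C,nl_idx)→2550 …(+2); best=900 via (C,hash)
  {CD}: card=1500; try (C,hash)→840, (D,merge)→1360, (C,merge)→1430, (D,hash)→1780, (C,nl_idx)→2340, (D,nl)→6050 …(+1); best=840 via (C,hash)
  {ABC}: card=6000; try (B,hash)→3600, (B,merge)→4150, (A,hash)→5600, (B,nl_idx)→8600, (A,merge)→20700, (B,nl)→31000 …(+1); best=3600 via (B,hash)
  {ACD}: card=6000; try (D,hash)→2880, (D,merge)→3760, (A,hash)→5540, (A,merge)→20640, (D,nl)→25000, (A,nl)→300840; best=2880 via (D,hash)
  {BCD}: card=45000; try (D,hash)→4080, (B,hash)→4740, (D,merge)→19860, (B,merge)→20190, (B,nl_idx)→57840, (D,nl)→180900 …(+1); best=4080 via (D,hash)
  {ABCD}: card=180000; try (D,hash)→11280, (B,hash)→11280, (A,hash)→52280, (B,merge)→88230, (D,merge)→88560, (B,nl_idx)→230880 …(+4); best=11280 via (D,hash)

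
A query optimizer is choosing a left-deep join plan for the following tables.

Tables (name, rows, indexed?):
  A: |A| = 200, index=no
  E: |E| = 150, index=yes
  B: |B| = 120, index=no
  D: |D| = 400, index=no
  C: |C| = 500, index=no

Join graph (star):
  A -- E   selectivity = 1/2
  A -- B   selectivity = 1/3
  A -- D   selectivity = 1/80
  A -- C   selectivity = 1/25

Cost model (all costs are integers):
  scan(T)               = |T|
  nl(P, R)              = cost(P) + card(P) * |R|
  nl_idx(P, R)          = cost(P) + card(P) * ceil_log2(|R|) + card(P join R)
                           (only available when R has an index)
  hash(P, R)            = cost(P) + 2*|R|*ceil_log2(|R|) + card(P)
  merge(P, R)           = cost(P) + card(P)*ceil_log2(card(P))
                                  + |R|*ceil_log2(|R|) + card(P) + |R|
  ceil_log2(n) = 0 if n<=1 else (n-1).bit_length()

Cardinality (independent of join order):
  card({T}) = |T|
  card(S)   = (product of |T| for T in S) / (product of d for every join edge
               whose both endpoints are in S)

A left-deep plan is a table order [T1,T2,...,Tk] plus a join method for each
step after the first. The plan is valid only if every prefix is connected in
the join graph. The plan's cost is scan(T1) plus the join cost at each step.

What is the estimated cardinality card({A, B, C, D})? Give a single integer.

Tables in S: A(200), B(120), C(500), D(400)
Edges inside S: A-B(d=3), A-D(d=80), A-C(d=25)
numerator = 200 * 120 * 500 * 400 = 4800000000
denominator = 3 * 80 * 25 = 6000
card(S) = 4800000000 / 6000 = 800000

800000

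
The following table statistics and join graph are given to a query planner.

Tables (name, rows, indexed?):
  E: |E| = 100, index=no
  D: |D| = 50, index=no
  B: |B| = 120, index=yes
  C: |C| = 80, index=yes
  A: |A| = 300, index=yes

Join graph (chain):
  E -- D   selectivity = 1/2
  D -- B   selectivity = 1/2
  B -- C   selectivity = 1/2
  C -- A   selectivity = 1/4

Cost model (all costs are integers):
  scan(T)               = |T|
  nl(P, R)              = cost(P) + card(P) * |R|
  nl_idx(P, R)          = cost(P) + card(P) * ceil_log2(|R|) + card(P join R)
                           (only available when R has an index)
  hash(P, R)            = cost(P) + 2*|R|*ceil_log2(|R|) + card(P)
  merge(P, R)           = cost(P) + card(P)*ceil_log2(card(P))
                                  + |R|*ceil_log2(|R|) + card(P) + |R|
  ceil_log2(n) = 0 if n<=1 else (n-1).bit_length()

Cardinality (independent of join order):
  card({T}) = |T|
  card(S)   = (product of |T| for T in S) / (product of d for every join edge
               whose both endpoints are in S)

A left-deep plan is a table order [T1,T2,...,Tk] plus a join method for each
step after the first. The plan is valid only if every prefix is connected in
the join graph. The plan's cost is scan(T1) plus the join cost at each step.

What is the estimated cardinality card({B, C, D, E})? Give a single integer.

Tables in S: B(120), C(80), D(50), E(100)
Edges inside S: E-D(d=2), D-B(d=2), B-C(d=2)
numerator = 120 * 80 * 50 * 100 = 48000000
denominator = 2 * 2 * 2 = 8
card(S) = 48000000 / 8 = 6000000

6000000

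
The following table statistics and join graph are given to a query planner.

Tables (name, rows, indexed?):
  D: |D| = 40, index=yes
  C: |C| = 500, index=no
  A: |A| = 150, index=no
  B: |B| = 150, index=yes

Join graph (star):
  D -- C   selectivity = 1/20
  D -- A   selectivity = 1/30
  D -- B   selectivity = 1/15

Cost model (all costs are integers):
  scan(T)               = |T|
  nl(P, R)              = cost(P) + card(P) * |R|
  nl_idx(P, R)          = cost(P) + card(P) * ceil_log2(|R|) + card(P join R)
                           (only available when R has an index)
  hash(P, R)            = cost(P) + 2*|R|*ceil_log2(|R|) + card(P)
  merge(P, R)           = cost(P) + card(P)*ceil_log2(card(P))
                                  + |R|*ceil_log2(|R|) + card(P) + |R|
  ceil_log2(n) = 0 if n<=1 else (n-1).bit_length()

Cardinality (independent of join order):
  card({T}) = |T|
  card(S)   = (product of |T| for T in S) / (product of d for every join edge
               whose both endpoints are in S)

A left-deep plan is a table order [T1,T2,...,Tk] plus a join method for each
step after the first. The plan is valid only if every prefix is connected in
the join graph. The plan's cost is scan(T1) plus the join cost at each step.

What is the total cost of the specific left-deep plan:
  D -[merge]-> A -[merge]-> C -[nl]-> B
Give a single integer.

758470

step 1: scan D: cost=40, card=40
step 2: join A via merge
    card(P join A) = 40*150/(30) = 200
    cost = 40 + 40*6 + 150*8 + 40 + 150 = 1670
step 3: join C via merge
    card(P join C) = 200*500/(20) = 5000
    cost = 1670 + 200*8 + 500*9 + 200 + 500 = 8470
step 4: join B via nl
    card(P join B) = 5000*150/(15) = 50000
    cost = 8470 + 5000*150 = 758470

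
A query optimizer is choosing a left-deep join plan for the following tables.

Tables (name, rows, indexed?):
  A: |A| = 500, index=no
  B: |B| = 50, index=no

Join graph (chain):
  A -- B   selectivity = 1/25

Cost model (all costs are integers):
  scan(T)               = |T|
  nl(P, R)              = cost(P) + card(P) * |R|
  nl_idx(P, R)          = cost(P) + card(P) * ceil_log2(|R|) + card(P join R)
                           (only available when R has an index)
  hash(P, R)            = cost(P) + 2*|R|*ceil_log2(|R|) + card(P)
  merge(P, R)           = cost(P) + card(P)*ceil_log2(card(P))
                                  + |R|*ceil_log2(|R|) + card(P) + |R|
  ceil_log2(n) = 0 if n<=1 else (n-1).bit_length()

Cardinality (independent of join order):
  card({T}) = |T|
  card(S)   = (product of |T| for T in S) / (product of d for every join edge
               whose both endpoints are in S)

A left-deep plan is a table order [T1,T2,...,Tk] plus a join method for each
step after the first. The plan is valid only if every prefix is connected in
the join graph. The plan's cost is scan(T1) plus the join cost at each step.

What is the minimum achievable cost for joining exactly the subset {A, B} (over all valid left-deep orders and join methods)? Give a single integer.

Selinger DP over subsets of {A,B}:
  {A}: scan cost=500, card=500
  {B}: scan cost=50, card=50
  {AB}: card=1000; try (B,hash)→1600, (A,merge)→5400, (B,merge)→5850, (A,hash)→9100, (A,nl)→25050, (B,nl)→25500; best=1600 via (B,hash)

1600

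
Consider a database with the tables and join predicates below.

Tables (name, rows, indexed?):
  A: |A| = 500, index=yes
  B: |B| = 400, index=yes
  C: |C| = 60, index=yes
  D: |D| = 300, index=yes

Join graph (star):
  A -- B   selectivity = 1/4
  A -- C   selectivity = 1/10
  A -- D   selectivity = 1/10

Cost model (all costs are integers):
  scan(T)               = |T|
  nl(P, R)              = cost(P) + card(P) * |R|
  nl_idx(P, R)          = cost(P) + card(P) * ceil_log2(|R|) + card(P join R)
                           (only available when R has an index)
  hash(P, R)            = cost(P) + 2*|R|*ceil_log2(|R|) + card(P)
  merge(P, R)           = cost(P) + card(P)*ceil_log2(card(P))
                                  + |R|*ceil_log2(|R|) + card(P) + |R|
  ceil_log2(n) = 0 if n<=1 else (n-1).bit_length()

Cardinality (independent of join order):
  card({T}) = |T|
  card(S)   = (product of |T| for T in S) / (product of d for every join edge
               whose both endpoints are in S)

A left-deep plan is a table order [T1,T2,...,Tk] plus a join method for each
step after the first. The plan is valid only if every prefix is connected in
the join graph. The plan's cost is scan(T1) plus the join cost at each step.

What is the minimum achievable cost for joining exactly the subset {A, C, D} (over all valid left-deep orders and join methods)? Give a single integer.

10120

Selinger DP over subsets of {A,C,D}:
  {A}: scan cost=500, card=500
  {C}: scan cost=60, card=60
  {D}: scan cost=300, card=300
  {AC}: card=3000; try (C,hash)→1720, (A,nl_idx)→3600, (A,merge)→5480, (C,merge)→5920, (C,nl_idx)→6500, (A,hash)→9120 …(+2); best=1720 via (C,hash)
  {AD}: card=15000; try (D,hash)→6400, (A,merge)→8300, (D,merge)→8500, (A,hash)→9600, (A,nl_idx)→18000, (D,nl_idx)→20000 …(+2); best=6400 via (D,hash)
  {ACD}: card=90000; try (D,hash)→10120, (C,hash)→22120, (D,merge)→43720, (D,nl_idx)→118720, (C,nl_idx)→186400, (C,merge)→231820 …(+2); best=10120 via (D,hash)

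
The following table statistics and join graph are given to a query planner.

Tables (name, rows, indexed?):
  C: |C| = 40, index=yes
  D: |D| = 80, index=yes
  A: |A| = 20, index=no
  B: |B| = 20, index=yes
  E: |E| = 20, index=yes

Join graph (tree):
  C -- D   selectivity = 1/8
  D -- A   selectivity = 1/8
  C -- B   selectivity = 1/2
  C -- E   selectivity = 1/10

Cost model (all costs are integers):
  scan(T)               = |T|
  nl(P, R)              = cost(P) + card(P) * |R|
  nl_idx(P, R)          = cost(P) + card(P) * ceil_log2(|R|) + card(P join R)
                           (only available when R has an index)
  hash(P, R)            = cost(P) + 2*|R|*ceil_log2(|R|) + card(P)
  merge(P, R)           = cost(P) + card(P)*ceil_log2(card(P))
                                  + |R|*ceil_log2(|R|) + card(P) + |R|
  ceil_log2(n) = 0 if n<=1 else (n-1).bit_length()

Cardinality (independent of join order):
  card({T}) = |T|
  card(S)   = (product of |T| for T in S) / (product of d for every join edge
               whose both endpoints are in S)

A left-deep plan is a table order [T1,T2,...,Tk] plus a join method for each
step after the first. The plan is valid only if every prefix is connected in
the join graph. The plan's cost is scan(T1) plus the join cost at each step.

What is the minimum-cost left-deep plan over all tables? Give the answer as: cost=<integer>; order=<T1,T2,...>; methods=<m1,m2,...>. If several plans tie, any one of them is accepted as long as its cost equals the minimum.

cost=4440; order=A,D,C,E,B; methods=nl_idx,hash,hash,hash

Selinger DP (subsets sized 1..n):
  {C}: scan cost=40, card=40
  {D}: scan cost=80, card=80
  {A}: scan cost=20, card=20
  {B}: scan cost=20, card=20
  {E}: scan cost=20, card=20
  {CD}: card=400; try (C,hash)→640, (D,nl_idx)→720, (D,merge)→960, (C,nl_idx)→960, (C,merge)→1000, (D,hash)→1200 …(+2); best=640 via (C,hash)
  {BC}: card=400; try (B,hash)→280, (C,merge)→420, (B,merge)→440, (C,hash)→520, (C,nl_idx)→540, (B,nl_idx)→640 …(+2); best=280 via (B,hash)
  {CE}: card=80; try (C,nl_idx)→220, (E,hash)→280, (E,nl_idx)→320, (C,merge)→420, (E,merge)→440, (C,hash)→520 …(+2); best=220 via (C,nl_idx)
  {AD}: card=200; try (D,nl_idx)→360, (A,hash)→360, (D,merge)→780, (A,merge)→840, (D,hash)→1160, (D,nl)→1620 …(+1); best=360 via (D,nl_idx)
  {ACD}: card=1000; try (C,hash)→1040, (A,hash)→1240, (C,merge)→2440, (C,nl_idx)→2560, (A,merge)→4760, (C,nl)→8360 …(+1); best=1040 via (C,hash)
  {BCD}: card=4000; try (B,hash)→1240, (D,hash)→1800, (B,merge)→4760, (D,merge)→4920, (B,nl_idx)→6640, (D,nl_idx)→7080 …(+2); best=1240 via (B,hash)
  {CDE}: card=800; try (E,hash)→1240, (D,hash)→1420, (D,merge)→1500, (D,nl_idx)→1580, (E,nl_idx)→3440, (E,merge)→4760 …(+2); best=1240 via (E,hash)
  {BCE}: card=800; try (B,hash)→500, (E,hash)→880, (B,merge)→980, (B,nl_idx)→1420, (B,nl)→1820, (E,nl_idx)→3080 …(+2); best=500 via (B,hash)
  {ABCD}: card=10000; try (B,hash)→2240, (A,hash)→5440, (B,merge)→12160, (B,nl_idx)→16040, (B,nl)→21040, (A,merge)→53360 …(+1); best=2240 via (B,hash)
  {ACDE}: card=2000; try (E,hash)→2240, (A,hash)→2240, (E,nl_idx)→8040, (A,merge)→10160, (E,merge)→12160, (A,nl)→17240 …(+1); best=2240 via (E,hash)
  {BCDE}: card=8000; try (B,hash)→2240, (D,hash)→2420, (E,hash)→5440, (D,merge)→9940, (B,merge)→10160, (B,nl_idx)→13240 …(+6); best=2240 via (B,hash)
  {ABCDE}: card=20000; try (B,hash)→4440, (A,hash)→10440, (E,hash)→12440, (B,merge)→26360, (B,nl_idx)→32240, (B,nl)→42240 …(+5); best=4440 via (B,hash)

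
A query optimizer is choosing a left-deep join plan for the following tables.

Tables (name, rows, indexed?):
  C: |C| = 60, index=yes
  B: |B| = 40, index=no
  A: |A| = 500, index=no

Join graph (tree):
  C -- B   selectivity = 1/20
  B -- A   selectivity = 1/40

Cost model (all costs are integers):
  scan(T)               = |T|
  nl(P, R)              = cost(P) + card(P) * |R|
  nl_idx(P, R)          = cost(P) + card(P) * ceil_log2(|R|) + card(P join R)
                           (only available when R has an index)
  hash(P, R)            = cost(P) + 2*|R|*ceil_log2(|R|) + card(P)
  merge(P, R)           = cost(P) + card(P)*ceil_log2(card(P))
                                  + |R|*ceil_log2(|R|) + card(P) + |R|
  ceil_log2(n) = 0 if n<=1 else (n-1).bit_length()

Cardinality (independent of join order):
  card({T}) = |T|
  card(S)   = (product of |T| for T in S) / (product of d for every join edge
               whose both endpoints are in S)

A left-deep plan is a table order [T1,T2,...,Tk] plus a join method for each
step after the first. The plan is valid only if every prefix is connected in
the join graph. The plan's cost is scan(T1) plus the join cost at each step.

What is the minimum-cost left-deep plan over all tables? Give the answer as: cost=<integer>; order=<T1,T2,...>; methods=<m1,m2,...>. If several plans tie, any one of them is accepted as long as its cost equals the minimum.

cost=2700; order=A,B,C; methods=hash,hash

Selinger DP (subsets sized 1..n):
  {C}: scan cost=60, card=60
  {B}: scan cost=40, card=40
  {A}: scan cost=500, card=500
  {BC}: card=120; try (C,nl_idx)→400, (B,hash)→600, (C,merge)→740, (B,merge)→760, (C,hash)→800, (C,nl)→2440 …(+1); best=400 via (C,nl_idx)
  {AB}: card=500; try (B,hash)→1480, (A,merge)→5320, (B,merge)→5780, (A,hash)→9080, (A,nl)→20040, (B,nl)→20500; best=1480 via (B,hash)
  {ABC}: card=1500; try (C,hash)→2700, (C,nl_idx)→5980, (A,merge)→6360, (C,merge)→6900, (A,hash)→9520, (C,nl)→31480 …(+1); best=2700 via (C,hash)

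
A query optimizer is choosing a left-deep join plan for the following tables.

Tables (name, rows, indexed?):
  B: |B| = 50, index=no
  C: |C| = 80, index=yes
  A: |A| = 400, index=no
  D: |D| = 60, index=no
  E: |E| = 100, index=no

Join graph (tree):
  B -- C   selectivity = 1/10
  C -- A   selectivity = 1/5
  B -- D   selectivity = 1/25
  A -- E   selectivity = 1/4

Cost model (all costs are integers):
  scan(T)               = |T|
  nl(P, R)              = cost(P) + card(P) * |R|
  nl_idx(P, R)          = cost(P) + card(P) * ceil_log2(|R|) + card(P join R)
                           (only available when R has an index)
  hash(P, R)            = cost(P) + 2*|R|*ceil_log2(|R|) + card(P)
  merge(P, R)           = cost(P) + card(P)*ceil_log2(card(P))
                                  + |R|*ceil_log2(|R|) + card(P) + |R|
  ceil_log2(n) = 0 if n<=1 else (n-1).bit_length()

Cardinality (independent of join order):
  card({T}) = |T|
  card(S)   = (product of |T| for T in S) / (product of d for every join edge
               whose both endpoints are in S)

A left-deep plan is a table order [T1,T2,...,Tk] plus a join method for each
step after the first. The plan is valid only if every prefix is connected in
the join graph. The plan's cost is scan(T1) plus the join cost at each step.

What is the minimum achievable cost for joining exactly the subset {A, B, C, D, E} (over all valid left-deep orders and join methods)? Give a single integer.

88240

Selinger DP over subsets of {A,B,C,D,E}:
  {B}: scan cost=50, card=50
  {C}: scan cost=80, card=80
  {A}: scan cost=400, card=400
  {D}: scan cost=60, card=60
  {E}: scan cost=100, card=100
  {BC}: card=400; try (B,hash)→760, (C,nl_idx)→800, (C,merge)→1040, (B,merge)→1070, (C,hash)→1220, (C,nl)→4050 …(+1); best=760 via (B,hash)
  {BD}: card=120; try (B,hash)→720, (D,hash)→820, (D,merge)→820, (B,merge)→830, (D,nl)→3050, (B,nl)→3060; best=720 via (B,hash)
  {AC}: card=6400; try (C,hash)→1920, (A,merge)→4720, (C,merge)→5040, (A,hash)→7360, (C,nl_idx)→9600, (A,nl)→32080 …(+1); best=1920 via (C,hash)
  {AE}: card=10000; try (E,hash)→2200, (A,merge)→4900, (E,merge)→5200, (A,hash)→7400, (A,nl)→40100, (E,nl)→40400; best=2200 via (E,hash)
  {ABC}: card=32000; try (A,hash)→8360, (A,merge)→8760, (B,hash)→8920, (B,merge)→91870, (A,nl)→160760, (B,nl)→321920; best=8360 via (A,hash)
  {BCD}: card=960; try (D,hash)→1880, (C,hash)→1960, (C,merge)→2320, (C,nl_idx)→2520, (D,merge)→5180, (C,nl)→10320 …(+1); best=1880 via (D,hash)
  {ACE}: card=160000; try (E,hash)→9720, (C,hash)→13320, (E,merge)→92320, (C,merge)→152840, (C,nl_idx)→232200, (E,nl)→641920 …(+1); best=9720 via (E,hash)
  {ABCD}: card=76800; try (A,hash)→10040, (A,merge)→16440, (D,hash)→41080, (A,nl)→385880, (D,merge)→520780, (D,nl)→1928360; best=10040 via (A,hash)
  {ABCE}: card=800000; try (E,hash)→41760, (B,hash)→170320, (E,merge)→521160, (B,merge)→3050070, (E,nl)→3208360, (B,nl)→8009720; best=41760 via (E,hash)
  {ABCDE}: card=1920000; try (E,hash)→88240, (D,hash)→842480, (E,merge)→1393240, (E,nl)→7690040, (D,merge)→16842180, (D,nl)→48041760; best=88240 via (E,hash)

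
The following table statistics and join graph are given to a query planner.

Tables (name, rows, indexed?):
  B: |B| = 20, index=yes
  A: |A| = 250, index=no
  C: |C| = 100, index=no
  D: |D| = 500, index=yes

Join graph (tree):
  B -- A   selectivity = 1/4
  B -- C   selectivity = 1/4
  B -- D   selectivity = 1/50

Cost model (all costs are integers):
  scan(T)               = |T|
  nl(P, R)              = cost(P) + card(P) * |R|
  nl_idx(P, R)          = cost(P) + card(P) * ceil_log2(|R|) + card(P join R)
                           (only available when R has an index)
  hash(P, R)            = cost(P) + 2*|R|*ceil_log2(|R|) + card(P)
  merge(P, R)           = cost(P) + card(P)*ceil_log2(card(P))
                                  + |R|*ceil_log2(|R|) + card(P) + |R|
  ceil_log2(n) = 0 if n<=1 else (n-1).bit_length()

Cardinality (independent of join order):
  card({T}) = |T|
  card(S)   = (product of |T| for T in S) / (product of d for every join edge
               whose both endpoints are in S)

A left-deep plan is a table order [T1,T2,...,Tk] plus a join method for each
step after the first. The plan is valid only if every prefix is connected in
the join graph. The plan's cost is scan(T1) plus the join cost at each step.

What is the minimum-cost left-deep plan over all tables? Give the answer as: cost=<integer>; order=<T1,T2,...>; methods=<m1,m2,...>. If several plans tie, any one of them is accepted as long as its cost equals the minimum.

cost=11000; order=B,D,C,A; methods=nl_idx,hash,hash

Selinger DP (subsets sized 1..n):
  {B}: scan cost=20, card=20
  {A}: scan cost=250, card=250
  {C}: scan cost=100, card=100
  {D}: scan cost=500, card=500
  {AB}: card=1250; try (B,hash)→700, (A,merge)→2390, (B,merge)→2620, (B,nl_idx)→2750, (A,hash)→4040, (A,nl)→5020 …(+1); best=700 via (B,hash)
  {BC}: card=500; try (B,hash)→400, (C,merge)→940, (B,merge)→1020, (B,nl_idx)→1100, (C,hash)→1440, (C,nl)→2020 …(+1); best=400 via (B,hash)
  {BD}: card=200; try (D,nl_idx)→400, (B,hash)→1200, (B,nl_idx)→3200, (D,merge)→5140, (B,merge)→5620, (D,hash)→9040 …(+2); best=400 via (D,nl_idx)
  {ABC}: card=31250; try (C,hash)→3350, (A,hash)→4900, (A,merge)→7650, (C,merge)→16500, (A,nl)→125400, (C,nl)→125700; best=3350 via (C,hash)
  {ABD}: card=12500; try (A,merge)→4450, (A,hash)→4600, (D,hash)→10950, (D,merge)→20700, (D,nl_idx)→24450, (A,nl)→50400 …(+1); best=4450 via (A,merge)
  {BCD}: card=5000; try (C,hash)→2000, (C,merge)→3000, (D,hash)→9900, (D,nl_idx)→9900, (D,merge)→10400, (C,nl)→20400 …(+1); best=2000 via (C,hash)
  {ABCD}: card=312500; try (A,hash)→11000, (C,hash)→18350, (D,hash)→43600, (A,merge)→74250, (C,merge)→192750, (D,merge)→508350 …(+4); best=11000 via (A,hash)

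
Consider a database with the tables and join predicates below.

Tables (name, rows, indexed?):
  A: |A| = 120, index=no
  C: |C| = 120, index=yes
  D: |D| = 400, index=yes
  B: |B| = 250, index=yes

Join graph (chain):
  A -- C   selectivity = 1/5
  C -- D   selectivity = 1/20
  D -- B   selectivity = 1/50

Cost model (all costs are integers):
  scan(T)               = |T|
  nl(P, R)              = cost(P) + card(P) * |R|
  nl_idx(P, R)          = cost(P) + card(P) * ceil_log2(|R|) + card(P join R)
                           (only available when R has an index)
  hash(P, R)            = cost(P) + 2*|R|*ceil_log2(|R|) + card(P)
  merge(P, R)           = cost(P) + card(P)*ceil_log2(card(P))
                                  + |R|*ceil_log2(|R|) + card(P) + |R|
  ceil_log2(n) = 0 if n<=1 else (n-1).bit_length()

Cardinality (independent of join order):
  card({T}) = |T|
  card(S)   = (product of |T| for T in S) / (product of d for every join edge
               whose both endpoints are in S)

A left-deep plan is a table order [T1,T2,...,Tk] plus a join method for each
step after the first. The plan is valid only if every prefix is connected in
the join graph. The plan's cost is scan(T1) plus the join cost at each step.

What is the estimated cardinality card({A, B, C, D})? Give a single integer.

Tables in S: A(120), B(250), C(120), D(400)
Edges inside S: A-C(d=5), C-D(d=20), D-B(d=50)
numerator = 120 * 250 * 120 * 400 = 1440000000
denominator = 5 * 20 * 50 = 5000
card(S) = 1440000000 / 5000 = 288000

288000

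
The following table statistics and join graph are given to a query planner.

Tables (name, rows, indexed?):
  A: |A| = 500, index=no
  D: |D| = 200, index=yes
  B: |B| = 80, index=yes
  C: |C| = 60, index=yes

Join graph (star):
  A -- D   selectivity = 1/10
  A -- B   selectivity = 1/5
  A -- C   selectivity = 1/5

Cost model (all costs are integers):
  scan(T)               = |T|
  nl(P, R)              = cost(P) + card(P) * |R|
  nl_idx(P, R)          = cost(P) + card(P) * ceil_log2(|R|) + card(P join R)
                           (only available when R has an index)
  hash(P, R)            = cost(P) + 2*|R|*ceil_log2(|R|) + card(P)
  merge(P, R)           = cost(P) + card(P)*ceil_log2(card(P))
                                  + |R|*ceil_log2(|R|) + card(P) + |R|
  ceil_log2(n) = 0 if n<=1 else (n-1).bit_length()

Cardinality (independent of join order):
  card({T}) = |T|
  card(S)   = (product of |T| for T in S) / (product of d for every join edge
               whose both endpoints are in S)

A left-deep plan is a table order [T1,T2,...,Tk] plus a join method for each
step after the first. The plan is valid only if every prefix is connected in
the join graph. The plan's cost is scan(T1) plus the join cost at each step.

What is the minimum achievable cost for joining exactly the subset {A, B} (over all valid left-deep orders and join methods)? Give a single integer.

Selinger DP over subsets of {A,B}:
  {A}: scan cost=500, card=500
  {B}: scan cost=80, card=80
  {AB}: card=8000; try (B,hash)→2120, (A,merge)→5720, (B,merge)→6140, (A,hash)→9160, (B,nl_idx)→12000, (A,nl)→40080 …(+1); best=2120 via (B,hash)

2120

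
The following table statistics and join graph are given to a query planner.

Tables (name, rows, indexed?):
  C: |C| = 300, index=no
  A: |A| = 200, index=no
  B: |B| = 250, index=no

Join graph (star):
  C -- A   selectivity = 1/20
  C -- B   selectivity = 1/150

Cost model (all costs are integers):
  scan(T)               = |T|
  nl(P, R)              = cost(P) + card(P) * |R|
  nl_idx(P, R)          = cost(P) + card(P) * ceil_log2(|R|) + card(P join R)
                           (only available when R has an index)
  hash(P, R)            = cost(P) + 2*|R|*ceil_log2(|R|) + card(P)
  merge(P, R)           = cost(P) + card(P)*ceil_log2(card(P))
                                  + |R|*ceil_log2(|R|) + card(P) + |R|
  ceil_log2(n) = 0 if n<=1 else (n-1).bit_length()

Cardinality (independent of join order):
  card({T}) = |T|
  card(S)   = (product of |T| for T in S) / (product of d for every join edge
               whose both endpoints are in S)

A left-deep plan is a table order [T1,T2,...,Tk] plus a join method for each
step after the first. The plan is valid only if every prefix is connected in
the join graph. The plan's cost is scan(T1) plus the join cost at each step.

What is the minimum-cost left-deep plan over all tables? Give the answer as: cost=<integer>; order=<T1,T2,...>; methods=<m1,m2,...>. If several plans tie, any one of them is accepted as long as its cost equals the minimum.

Selinger DP (subsets sized 1..n):
  {C}: scan cost=300, card=300
  {A}: scan cost=200, card=200
  {B}: scan cost=250, card=250
  {AC}: card=3000; try (A,hash)→3800, (C,merge)→5000, (A,merge)→5100, (C,hash)→5800, (C,nl)→60200, (A,nl)→60300; best=3800 via (A,hash)
  {BC}: card=500; try (B,hash)→4600, (C,merge)→5500, (B,merge)→5550, (C,hash)→5900, (C,nl)→75250, (B,nl)→75300; best=4600 via (B,hash)
  {ABC}: card=5000; try (A,hash)→8300, (B,hash)→10800, (A,merge)→11400, (B,merge)→45050, (A,nl)→104600, (B,nl)→753800; best=8300 via (A,hash)

cost=8300; order=C,B,A; methods=hash,hash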